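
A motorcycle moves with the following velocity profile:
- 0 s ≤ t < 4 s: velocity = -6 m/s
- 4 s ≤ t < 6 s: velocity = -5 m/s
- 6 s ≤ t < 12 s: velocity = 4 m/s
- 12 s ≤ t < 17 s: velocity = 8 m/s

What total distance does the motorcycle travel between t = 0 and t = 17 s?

98 m

Total distance travelled is ∫|v| dt — sum the magnitudes of each area piece.
0–4 s: |-6| × 4 = 24 m
4–6 s: |-5| × 2 = 10 m
6–12 s: |4| × 6 = 24 m
12–17 s: |8| × 5 = 40 m
Total distance = 98 m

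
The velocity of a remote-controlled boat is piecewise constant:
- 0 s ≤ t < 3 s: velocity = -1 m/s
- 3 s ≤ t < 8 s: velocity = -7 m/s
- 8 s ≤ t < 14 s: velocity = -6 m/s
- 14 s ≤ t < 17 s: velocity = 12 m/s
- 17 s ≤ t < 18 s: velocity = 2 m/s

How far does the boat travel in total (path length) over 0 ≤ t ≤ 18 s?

Total distance travelled is ∫|v| dt — sum the magnitudes of each area piece.
0–3 s: |-1| × 3 = 3 m
3–8 s: |-7| × 5 = 35 m
8–14 s: |-6| × 6 = 36 m
14–17 s: |12| × 3 = 36 m
17–18 s: |2| × 1 = 2 m
Total distance = 112 m

112 m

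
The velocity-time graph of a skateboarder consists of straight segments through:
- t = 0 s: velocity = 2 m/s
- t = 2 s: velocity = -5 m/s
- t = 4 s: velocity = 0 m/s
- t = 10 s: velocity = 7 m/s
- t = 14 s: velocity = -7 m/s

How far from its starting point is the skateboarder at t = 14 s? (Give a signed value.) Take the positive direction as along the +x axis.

Net displacement equals the area under the velocity-time graph (areas below the axis count negative).
0–2 s: ½(2 + -5)(2) = -3 m
2–4 s: ½(-5 + 0)(2) = -5 m
4–10 s: ½(0 + 7)(6) = 21 m
10–14 s: ½(7 + -7)(4) = 0 m
Net displacement = 13 m

13 m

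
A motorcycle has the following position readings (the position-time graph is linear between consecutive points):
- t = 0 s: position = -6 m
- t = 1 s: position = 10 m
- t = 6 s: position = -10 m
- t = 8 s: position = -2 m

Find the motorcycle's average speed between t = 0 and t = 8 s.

Average speed = (total path length)/(elapsed time); on a piecewise-linear x-t graph the path length is Σ|Δx|.
0–1 s: |Δx| = |10 − -6| = 16 m
1–6 s: |Δx| = |-10 − 10| = 20 m
6–8 s: |Δx| = |-2 − -10| = 8 m
Total path = 44 m; average speed = 44/8 = 5.5 m/s.

5.5 m/s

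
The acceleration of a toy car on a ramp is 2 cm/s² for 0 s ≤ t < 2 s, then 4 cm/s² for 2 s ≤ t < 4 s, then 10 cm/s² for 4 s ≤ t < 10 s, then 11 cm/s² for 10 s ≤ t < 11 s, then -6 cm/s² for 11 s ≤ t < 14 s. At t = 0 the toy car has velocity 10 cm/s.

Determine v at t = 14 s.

75 cm/s

Δv equals the area under the a-t graph; then v = v₀ + Δv.
0–2 s: 2 × 2 = 4 cm/s
2–4 s: 4 × 2 = 8 cm/s
4–10 s: 10 × 6 = 60 cm/s
10–11 s: 11 × 1 = 11 cm/s
11–14 s: -6 × 3 = -18 cm/s
Δv = 65 cm/s, so v(14) = 10 + (65) = 75 cm/s.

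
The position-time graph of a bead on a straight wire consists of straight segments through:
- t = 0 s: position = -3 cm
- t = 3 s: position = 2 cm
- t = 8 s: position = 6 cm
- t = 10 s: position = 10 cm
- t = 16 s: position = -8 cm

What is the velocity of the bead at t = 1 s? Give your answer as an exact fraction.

Velocity is the slope of the x-t graph on 0–3 s: (2 − -3)/(3 − 0) = 5/3 cm/s.

5/3 cm/s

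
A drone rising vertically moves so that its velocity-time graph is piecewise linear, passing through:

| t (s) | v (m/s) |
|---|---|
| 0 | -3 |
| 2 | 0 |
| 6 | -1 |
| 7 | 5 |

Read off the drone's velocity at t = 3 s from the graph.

-0.25 m/s

On 2–6 s the graph is linear from 0 to -1 m/s: v(3) = 0 + (-1 − 0)·(3 − 2)/(6 − 2) = -0.25 m/s.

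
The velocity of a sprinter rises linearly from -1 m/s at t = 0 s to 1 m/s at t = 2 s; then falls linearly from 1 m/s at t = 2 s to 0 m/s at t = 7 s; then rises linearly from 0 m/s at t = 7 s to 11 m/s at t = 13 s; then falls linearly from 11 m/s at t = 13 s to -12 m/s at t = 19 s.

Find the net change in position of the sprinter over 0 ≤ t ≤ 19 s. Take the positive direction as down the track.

32.5 m

Net displacement equals the area under the velocity-time graph (areas below the axis count negative).
0–2 s: ½(-1 + 1)(2) = 0 m
2–7 s: ½(1 + 0)(5) = 2.5 m
7–13 s: ½(0 + 11)(6) = 33 m
13–19 s: ½(11 + -12)(6) = -3 m
Net displacement = 32.5 m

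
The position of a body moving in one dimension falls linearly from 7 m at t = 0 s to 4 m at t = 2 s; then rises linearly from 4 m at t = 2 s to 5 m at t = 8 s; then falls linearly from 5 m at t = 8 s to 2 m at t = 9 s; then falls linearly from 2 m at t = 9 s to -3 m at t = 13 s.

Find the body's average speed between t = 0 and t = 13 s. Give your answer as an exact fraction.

Average speed = (total path length)/(elapsed time); on a piecewise-linear x-t graph the path length is Σ|Δx|.
0–2 s: |Δx| = |4 − 7| = 3 m
2–8 s: |Δx| = |5 − 4| = 1 m
8–9 s: |Δx| = |2 − 5| = 3 m
9–13 s: |Δx| = |-3 − 2| = 5 m
Total path = 12 m; average speed = 12/13 = 12/13 m/s.

12/13 m/s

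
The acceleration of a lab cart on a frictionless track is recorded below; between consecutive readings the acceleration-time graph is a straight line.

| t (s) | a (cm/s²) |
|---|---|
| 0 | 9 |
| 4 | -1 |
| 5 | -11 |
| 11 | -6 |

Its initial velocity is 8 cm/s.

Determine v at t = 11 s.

Δv equals the area under the a-t graph; then v = v₀ + Δv.
0–4 s: ½(9 + -1)(4) = 16 cm/s
4–5 s: ½(-1 + -11)(1) = -6 cm/s
5–11 s: ½(-11 + -6)(6) = -51 cm/s
Δv = -41 cm/s, so v(11) = 8 + (-41) = -33 cm/s.

-33 cm/s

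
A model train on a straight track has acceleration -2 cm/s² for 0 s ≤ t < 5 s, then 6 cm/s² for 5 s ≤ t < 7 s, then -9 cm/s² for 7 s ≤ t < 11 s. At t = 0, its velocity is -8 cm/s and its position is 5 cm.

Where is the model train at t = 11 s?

-180 cm

On each constant-a segment, Δv = aΔt and Δx = v₀Δt + ½aΔt²; chain segment to segment.
0–5 s: v starts -8 cm/s; Δx = -8·5 + ½·-2·5² = -65 cm; v ends -18 cm/s.
5–7 s: v starts -18 cm/s; Δx = -18·2 + ½·6·2² = -24 cm; v ends -6 cm/s.
7–11 s: v starts -6 cm/s; Δx = -6·4 + ½·-9·4² = -96 cm; v ends -42 cm/s.
x(11) = 5 + Σ Δx = -180 cm.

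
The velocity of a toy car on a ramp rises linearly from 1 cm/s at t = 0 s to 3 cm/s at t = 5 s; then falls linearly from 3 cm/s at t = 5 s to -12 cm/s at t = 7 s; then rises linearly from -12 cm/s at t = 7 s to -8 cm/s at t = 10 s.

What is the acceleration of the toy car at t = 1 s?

0.4 cm/s²

Acceleration is the slope of the v-t graph on 0–5 s: (3 − 1)/(5 − 0) = 0.4 cm/s².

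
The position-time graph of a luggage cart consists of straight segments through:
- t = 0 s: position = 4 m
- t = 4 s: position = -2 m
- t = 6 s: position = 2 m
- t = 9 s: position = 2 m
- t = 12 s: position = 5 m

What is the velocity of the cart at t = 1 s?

Velocity is the slope of the x-t graph on 0–4 s: (-2 − 4)/(4 − 0) = -1.5 m/s.

-1.5 m/s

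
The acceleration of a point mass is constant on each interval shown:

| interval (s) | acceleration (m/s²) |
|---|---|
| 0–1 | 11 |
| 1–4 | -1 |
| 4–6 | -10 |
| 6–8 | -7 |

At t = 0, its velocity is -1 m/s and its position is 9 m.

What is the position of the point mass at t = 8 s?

-7 m

On each constant-a segment, Δv = aΔt and Δx = v₀Δt + ½aΔt²; chain segment to segment.
0–1 s: v starts -1 m/s; Δx = -1·1 + ½·11·1² = 4.5 m; v ends 10 m/s.
1–4 s: v starts 10 m/s; Δx = 10·3 + ½·-1·3² = 25.5 m; v ends 7 m/s.
4–6 s: v starts 7 m/s; Δx = 7·2 + ½·-10·2² = -6 m; v ends -13 m/s.
6–8 s: v starts -13 m/s; Δx = -13·2 + ½·-7·2² = -40 m; v ends -27 m/s.
x(8) = 9 + Σ Δx = -7 m.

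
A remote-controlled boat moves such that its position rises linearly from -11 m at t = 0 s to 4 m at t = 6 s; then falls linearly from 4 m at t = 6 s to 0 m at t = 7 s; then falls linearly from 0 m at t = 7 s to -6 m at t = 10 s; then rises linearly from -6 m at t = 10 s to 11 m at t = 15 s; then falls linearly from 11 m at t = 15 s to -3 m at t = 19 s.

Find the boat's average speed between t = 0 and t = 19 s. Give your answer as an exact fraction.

56/19 m/s

Average speed = (total path length)/(elapsed time); on a piecewise-linear x-t graph the path length is Σ|Δx|.
0–6 s: |Δx| = |4 − -11| = 15 m
6–7 s: |Δx| = |0 − 4| = 4 m
7–10 s: |Δx| = |-6 − 0| = 6 m
10–15 s: |Δx| = |11 − -6| = 17 m
15–19 s: |Δx| = |-3 − 11| = 14 m
Total path = 56 m; average speed = 56/19 = 56/19 m/s.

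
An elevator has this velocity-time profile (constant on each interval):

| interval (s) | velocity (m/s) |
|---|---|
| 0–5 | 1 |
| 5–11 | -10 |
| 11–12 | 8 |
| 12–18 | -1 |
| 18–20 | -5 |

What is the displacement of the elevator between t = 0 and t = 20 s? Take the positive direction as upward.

Displacement is the signed area under the v-t curve.
0–5 s: 1 × 5 = 5 m
5–11 s: -10 × 6 = -60 m
11–12 s: 8 × 1 = 8 m
12–18 s: -1 × 6 = -6 m
18–20 s: -5 × 2 = -10 m
Net displacement = -63 m

-63 m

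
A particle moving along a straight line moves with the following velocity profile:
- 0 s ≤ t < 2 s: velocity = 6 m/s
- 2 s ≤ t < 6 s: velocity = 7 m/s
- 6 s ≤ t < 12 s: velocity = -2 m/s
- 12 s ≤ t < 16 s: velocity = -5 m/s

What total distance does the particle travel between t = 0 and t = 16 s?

Distance (not displacement) is the total path length: add the absolute areas under v-t.
0–2 s: |6| × 2 = 12 m
2–6 s: |7| × 4 = 28 m
6–12 s: |-2| × 6 = 12 m
12–16 s: |-5| × 4 = 20 m
Total distance = 72 m

72 m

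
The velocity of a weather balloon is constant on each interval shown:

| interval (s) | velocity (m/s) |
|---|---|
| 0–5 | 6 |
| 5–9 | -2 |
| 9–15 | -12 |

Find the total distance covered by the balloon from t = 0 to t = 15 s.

Distance (not displacement) is the total path length: add the absolute areas under v-t.
0–5 s: |6| × 5 = 30 m
5–9 s: |-2| × 4 = 8 m
9–15 s: |-12| × 6 = 72 m
Total distance = 110 m

110 m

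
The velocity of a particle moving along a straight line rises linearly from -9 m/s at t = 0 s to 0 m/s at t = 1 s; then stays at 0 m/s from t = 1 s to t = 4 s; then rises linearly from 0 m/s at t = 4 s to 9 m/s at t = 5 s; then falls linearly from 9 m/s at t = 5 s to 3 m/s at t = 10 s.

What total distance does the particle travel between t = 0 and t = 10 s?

39 m

Total distance travelled is ∫|v| dt — sum the magnitudes of each area piece.
0–1 s: |½(-9 + 0)(1)| = 4.5 m
1–4 s: |0| × 3 = 0 m
4–5 s: |½(0 + 9)(1)| = 4.5 m
5–10 s: |½(9 + 3)(5)| = 30 m
Total distance = 39 m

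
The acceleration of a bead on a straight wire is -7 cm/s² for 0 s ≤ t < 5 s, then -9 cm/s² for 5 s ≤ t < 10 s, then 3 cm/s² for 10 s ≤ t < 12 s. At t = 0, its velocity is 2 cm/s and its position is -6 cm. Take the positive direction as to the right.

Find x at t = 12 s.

On each constant-a segment, Δv = aΔt and Δx = v₀Δt + ½aΔt²; chain segment to segment.
0–5 s: v starts 2 cm/s; Δx = 2·5 + ½·-7·5² = -77.5 cm; v ends -33 cm/s.
5–10 s: v starts -33 cm/s; Δx = -33·5 + ½·-9·5² = -277.5 cm; v ends -78 cm/s.
10–12 s: v starts -78 cm/s; Δx = -78·2 + ½·3·2² = -150 cm; v ends -72 cm/s.
x(12) = -6 + Σ Δx = -511 cm.

-511 cm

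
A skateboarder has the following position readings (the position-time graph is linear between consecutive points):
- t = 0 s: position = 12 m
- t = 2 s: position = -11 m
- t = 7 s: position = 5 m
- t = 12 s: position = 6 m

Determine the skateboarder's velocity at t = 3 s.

3.2 m/s

Velocity is the slope of the x-t graph on 2–7 s: (5 − -11)/(7 − 2) = 3.2 m/s.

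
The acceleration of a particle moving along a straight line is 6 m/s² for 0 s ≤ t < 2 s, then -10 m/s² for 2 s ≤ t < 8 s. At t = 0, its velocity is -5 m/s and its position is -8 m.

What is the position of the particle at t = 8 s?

-144 m

On each constant-a segment, Δv = aΔt and Δx = v₀Δt + ½aΔt²; chain segment to segment.
0–2 s: v starts -5 m/s; Δx = -5·2 + ½·6·2² = 2 m; v ends 7 m/s.
2–8 s: v starts 7 m/s; Δx = 7·6 + ½·-10·6² = -138 m; v ends -53 m/s.
x(8) = -8 + Σ Δx = -144 m.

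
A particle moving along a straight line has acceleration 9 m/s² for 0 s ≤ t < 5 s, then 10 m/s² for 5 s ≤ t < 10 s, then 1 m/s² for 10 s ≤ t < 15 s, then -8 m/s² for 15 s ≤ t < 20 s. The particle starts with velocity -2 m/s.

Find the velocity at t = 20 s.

Δv equals the area under the a-t graph; then v = v₀ + Δv.
0–5 s: 9 × 5 = 45 m/s
5–10 s: 10 × 5 = 50 m/s
10–15 s: 1 × 5 = 5 m/s
15–20 s: -8 × 5 = -40 m/s
Δv = 60 m/s, so v(20) = -2 + (60) = 58 m/s.

58 m/s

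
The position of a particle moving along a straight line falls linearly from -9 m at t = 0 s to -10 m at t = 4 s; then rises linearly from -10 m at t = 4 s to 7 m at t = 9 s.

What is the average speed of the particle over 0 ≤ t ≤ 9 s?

Average speed = (total path length)/(elapsed time); on a piecewise-linear x-t graph the path length is Σ|Δx|.
0–4 s: |Δx| = |-10 − -9| = 1 m
4–9 s: |Δx| = |7 − -10| = 17 m
Total path = 18 m; average speed = 18/9 = 2 m/s.

2 m/s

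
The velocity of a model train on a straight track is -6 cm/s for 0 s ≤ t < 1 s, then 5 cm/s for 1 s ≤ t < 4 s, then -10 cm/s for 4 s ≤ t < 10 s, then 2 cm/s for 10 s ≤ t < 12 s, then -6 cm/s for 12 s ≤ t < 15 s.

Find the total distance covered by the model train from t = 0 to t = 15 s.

Total distance travelled is ∫|v| dt — sum the magnitudes of each area piece.
0–1 s: |-6| × 1 = 6 cm
1–4 s: |5| × 3 = 15 cm
4–10 s: |-10| × 6 = 60 cm
10–12 s: |2| × 2 = 4 cm
12–15 s: |-6| × 3 = 18 cm
Total distance = 103 cm

103 cm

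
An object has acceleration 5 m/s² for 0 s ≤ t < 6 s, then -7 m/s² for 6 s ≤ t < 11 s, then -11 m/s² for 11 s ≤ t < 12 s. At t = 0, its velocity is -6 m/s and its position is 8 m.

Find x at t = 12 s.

On each constant-a segment, Δv = aΔt and Δx = v₀Δt + ½aΔt²; chain segment to segment.
0–6 s: v starts -6 m/s; Δx = -6·6 + ½·5·6² = 54 m; v ends 24 m/s.
6–11 s: v starts 24 m/s; Δx = 24·5 + ½·-7·5² = 32.5 m; v ends -11 m/s.
11–12 s: v starts -11 m/s; Δx = -11·1 + ½·-11·1² = -16.5 m; v ends -22 m/s.
x(12) = 8 + Σ Δx = 78 m.

78 m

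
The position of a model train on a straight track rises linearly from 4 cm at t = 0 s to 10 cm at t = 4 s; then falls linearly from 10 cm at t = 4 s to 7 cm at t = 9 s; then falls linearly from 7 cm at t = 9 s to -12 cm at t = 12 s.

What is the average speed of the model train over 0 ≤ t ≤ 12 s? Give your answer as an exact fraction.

7/3 cm/s

Average speed = (total path length)/(elapsed time); on a piecewise-linear x-t graph the path length is Σ|Δx|.
0–4 s: |Δx| = |10 − 4| = 6 cm
4–9 s: |Δx| = |7 − 10| = 3 cm
9–12 s: |Δx| = |-12 − 7| = 19 cm
Total path = 28 cm; average speed = 28/12 = 7/3 cm/s.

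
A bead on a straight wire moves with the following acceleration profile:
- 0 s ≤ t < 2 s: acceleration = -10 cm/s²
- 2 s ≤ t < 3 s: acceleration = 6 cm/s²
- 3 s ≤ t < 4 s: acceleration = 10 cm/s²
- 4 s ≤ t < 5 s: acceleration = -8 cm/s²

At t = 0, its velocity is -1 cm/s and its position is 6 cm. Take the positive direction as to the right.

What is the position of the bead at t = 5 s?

-53 cm

On each constant-a segment, Δv = aΔt and Δx = v₀Δt + ½aΔt²; chain segment to segment.
0–2 s: v starts -1 cm/s; Δx = -1·2 + ½·-10·2² = -22 cm; v ends -21 cm/s.
2–3 s: v starts -21 cm/s; Δx = -21·1 + ½·6·1² = -18 cm; v ends -15 cm/s.
3–4 s: v starts -15 cm/s; Δx = -15·1 + ½·10·1² = -10 cm; v ends -5 cm/s.
4–5 s: v starts -5 cm/s; Δx = -5·1 + ½·-8·1² = -9 cm; v ends -13 cm/s.
x(5) = 6 + Σ Δx = -53 cm.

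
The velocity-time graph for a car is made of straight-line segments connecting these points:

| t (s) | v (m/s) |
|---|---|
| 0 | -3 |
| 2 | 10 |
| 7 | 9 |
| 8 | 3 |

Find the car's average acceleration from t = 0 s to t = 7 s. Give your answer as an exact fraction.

Average acceleration = Δv/Δt = (9 − -3)/(7 − 0) = 12/7 m/s².

12/7 m/s²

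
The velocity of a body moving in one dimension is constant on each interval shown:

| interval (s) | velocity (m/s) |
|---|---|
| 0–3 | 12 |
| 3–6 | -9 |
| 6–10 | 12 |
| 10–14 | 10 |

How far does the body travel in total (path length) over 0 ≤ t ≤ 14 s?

Distance (not displacement) is the total path length: add the absolute areas under v-t.
0–3 s: |12| × 3 = 36 m
3–6 s: |-9| × 3 = 27 m
6–10 s: |12| × 4 = 48 m
10–14 s: |10| × 4 = 40 m
Total distance = 151 m

151 m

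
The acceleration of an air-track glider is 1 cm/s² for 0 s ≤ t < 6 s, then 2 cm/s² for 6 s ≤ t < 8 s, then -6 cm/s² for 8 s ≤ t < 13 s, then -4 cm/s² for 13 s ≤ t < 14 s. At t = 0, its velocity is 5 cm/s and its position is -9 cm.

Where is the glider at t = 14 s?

On each constant-a segment, Δv = aΔt and Δx = v₀Δt + ½aΔt²; chain segment to segment.
0–6 s: v starts 5 cm/s; Δx = 5·6 + ½·1·6² = 48 cm; v ends 11 cm/s.
6–8 s: v starts 11 cm/s; Δx = 11·2 + ½·2·2² = 26 cm; v ends 15 cm/s.
8–13 s: v starts 15 cm/s; Δx = 15·5 + ½·-6·5² = 0 cm; v ends -15 cm/s.
13–14 s: v starts -15 cm/s; Δx = -15·1 + ½·-4·1² = -17 cm; v ends -19 cm/s.
x(14) = -9 + Σ Δx = 48 cm.

48 cm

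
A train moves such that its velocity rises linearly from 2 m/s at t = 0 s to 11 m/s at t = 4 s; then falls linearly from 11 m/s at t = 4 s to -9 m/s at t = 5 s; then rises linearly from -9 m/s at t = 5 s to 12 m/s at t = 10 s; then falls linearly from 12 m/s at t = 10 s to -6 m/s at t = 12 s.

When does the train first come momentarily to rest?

t = 4.55 s

v changes sign on 4–5 s (from 11 to -9); the graph is linear there, so v = 0 at t = 4 + (-11)·(5 − 4)/(-9 − 11) = 4.55 s.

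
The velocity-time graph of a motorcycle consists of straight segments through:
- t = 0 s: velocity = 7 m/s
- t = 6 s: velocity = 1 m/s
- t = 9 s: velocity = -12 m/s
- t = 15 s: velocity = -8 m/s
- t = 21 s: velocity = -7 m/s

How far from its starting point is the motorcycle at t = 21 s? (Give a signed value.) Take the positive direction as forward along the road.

Displacement is the signed area under the v-t curve.
0–6 s: ½(7 + 1)(6) = 24 m
6–9 s: ½(1 + -12)(3) = -16.5 m
9–15 s: ½(-12 + -8)(6) = -60 m
15–21 s: ½(-8 + -7)(6) = -45 m
Net displacement = -97.5 m

-97.5 m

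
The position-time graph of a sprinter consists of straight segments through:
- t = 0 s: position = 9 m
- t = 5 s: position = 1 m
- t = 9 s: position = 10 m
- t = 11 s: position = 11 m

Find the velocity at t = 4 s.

Velocity is the slope of the x-t graph on 0–5 s: (1 − 9)/(5 − 0) = -1.6 m/s.

-1.6 m/s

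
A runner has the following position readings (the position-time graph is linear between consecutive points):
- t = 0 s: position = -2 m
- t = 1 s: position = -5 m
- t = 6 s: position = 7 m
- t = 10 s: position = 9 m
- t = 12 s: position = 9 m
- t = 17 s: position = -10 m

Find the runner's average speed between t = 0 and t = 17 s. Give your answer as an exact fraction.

36/17 m/s

Average speed = (total path length)/(elapsed time); on a piecewise-linear x-t graph the path length is Σ|Δx|.
0–1 s: |Δx| = |-5 − -2| = 3 m
1–6 s: |Δx| = |7 − -5| = 12 m
6–10 s: |Δx| = |9 − 7| = 2 m
10–12 s: |Δx| = |9 − 9| = 0 m
12–17 s: |Δx| = |-10 − 9| = 19 m
Total path = 36 m; average speed = 36/17 = 36/17 m/s.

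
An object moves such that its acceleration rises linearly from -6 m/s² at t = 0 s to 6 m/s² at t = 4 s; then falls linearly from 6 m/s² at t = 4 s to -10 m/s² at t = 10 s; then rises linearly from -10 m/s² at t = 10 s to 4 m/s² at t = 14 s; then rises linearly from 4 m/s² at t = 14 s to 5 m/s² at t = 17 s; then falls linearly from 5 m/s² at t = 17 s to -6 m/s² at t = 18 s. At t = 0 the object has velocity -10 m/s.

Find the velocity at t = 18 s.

Δv equals the area under the a-t graph; then v = v₀ + Δv.
0–4 s: ½(-6 + 6)(4) = 0 m/s
4–10 s: ½(6 + -10)(6) = -12 m/s
10–14 s: ½(-10 + 4)(4) = -12 m/s
14–17 s: ½(4 + 5)(3) = 13.5 m/s
17–18 s: ½(5 + -6)(1) = -0.5 m/s
Δv = -11 m/s, so v(18) = -10 + (-11) = -21 m/s.

-21 m/s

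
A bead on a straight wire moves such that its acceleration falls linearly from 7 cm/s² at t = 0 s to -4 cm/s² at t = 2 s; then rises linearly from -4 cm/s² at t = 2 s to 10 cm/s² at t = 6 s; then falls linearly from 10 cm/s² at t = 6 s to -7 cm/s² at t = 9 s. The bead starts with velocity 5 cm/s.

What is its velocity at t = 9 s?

Δv equals the area under the a-t graph; then v = v₀ + Δv.
0–2 s: ½(7 + -4)(2) = 3 cm/s
2–6 s: ½(-4 + 10)(4) = 12 cm/s
6–9 s: ½(10 + -7)(3) = 4.5 cm/s
Δv = 19.5 cm/s, so v(9) = 5 + (19.5) = 24.5 cm/s.

24.5 cm/s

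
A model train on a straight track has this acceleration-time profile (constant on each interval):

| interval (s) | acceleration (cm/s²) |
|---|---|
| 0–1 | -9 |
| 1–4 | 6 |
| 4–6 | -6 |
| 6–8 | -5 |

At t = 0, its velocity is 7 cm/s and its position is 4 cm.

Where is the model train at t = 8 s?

45.5 cm

On each constant-a segment, Δv = aΔt and Δx = v₀Δt + ½aΔt²; chain segment to segment.
0–1 s: v starts 7 cm/s; Δx = 7·1 + ½·-9·1² = 2.5 cm; v ends -2 cm/s.
1–4 s: v starts -2 cm/s; Δx = -2·3 + ½·6·3² = 21 cm; v ends 16 cm/s.
4–6 s: v starts 16 cm/s; Δx = 16·2 + ½·-6·2² = 20 cm; v ends 4 cm/s.
6–8 s: v starts 4 cm/s; Δx = 4·2 + ½·-5·2² = -2 cm; v ends -6 cm/s.
x(8) = 4 + Σ Δx = 45.5 cm.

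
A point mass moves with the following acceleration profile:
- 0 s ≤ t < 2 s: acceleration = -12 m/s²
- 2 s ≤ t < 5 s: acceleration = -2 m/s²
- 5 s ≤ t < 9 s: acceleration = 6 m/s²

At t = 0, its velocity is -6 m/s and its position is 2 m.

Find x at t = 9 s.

-229 m

On each constant-a segment, Δv = aΔt and Δx = v₀Δt + ½aΔt²; chain segment to segment.
0–2 s: v starts -6 m/s; Δx = -6·2 + ½·-12·2² = -36 m; v ends -30 m/s.
2–5 s: v starts -30 m/s; Δx = -30·3 + ½·-2·3² = -99 m; v ends -36 m/s.
5–9 s: v starts -36 m/s; Δx = -36·4 + ½·6·4² = -96 m; v ends -12 m/s.
x(9) = 2 + Σ Δx = -229 m.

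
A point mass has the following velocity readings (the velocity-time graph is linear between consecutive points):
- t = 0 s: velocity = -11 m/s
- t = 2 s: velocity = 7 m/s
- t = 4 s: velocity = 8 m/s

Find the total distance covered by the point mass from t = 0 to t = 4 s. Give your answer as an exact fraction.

220/9 m

Total distance travelled is ∫|v| dt — sum the magnitudes of each area piece.
0–2 s: v = 0 at t = 11/9 s; triangle areas 121/18 + 49/18 = 85/9 m
2–4 s: |½(7 + 8)(2)| = 15 m
Total distance = 220/9 m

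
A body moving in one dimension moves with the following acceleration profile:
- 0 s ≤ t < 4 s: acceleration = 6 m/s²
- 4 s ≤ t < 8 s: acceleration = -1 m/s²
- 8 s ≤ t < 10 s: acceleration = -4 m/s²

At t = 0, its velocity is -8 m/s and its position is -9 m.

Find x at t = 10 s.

On each constant-a segment, Δv = aΔt and Δx = v₀Δt + ½aΔt²; chain segment to segment.
0–4 s: v starts -8 m/s; Δx = -8·4 + ½·6·4² = 16 m; v ends 16 m/s.
4–8 s: v starts 16 m/s; Δx = 16·4 + ½·-1·4² = 56 m; v ends 12 m/s.
8–10 s: v starts 12 m/s; Δx = 12·2 + ½·-4·2² = 16 m; v ends 4 m/s.
x(10) = -9 + Σ Δx = 79 m.

79 m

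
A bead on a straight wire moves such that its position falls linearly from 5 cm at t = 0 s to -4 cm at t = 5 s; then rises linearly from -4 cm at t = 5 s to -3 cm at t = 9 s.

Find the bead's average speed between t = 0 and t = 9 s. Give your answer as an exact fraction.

10/9 cm/s

Average speed = (total path length)/(elapsed time); on a piecewise-linear x-t graph the path length is Σ|Δx|.
0–5 s: |Δx| = |-4 − 5| = 9 cm
5–9 s: |Δx| = |-3 − -4| = 1 cm
Total path = 10 cm; average speed = 10/9 = 10/9 cm/s.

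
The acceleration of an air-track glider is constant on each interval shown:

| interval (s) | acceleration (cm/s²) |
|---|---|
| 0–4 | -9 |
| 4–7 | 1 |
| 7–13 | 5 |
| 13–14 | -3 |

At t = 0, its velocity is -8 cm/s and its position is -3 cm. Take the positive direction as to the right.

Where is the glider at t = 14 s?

-403 cm

On each constant-a segment, Δv = aΔt and Δx = v₀Δt + ½aΔt²; chain segment to segment.
0–4 s: v starts -8 cm/s; Δx = -8·4 + ½·-9·4² = -104 cm; v ends -44 cm/s.
4–7 s: v starts -44 cm/s; Δx = -44·3 + ½·1·3² = -127.5 cm; v ends -41 cm/s.
7–13 s: v starts -41 cm/s; Δx = -41·6 + ½·5·6² = -156 cm; v ends -11 cm/s.
13–14 s: v starts -11 cm/s; Δx = -11·1 + ½·-3·1² = -12.5 cm; v ends -14 cm/s.
x(14) = -3 + Σ Δx = -403 cm.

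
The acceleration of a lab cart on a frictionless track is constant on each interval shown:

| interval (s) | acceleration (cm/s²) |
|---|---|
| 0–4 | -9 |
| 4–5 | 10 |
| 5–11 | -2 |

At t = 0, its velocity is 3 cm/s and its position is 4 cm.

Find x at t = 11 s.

-258 cm

On each constant-a segment, Δv = aΔt and Δx = v₀Δt + ½aΔt²; chain segment to segment.
0–4 s: v starts 3 cm/s; Δx = 3·4 + ½·-9·4² = -60 cm; v ends -33 cm/s.
4–5 s: v starts -33 cm/s; Δx = -33·1 + ½·10·1² = -28 cm; v ends -23 cm/s.
5–11 s: v starts -23 cm/s; Δx = -23·6 + ½·-2·6² = -174 cm; v ends -35 cm/s.
x(11) = 4 + Σ Δx = -258 cm.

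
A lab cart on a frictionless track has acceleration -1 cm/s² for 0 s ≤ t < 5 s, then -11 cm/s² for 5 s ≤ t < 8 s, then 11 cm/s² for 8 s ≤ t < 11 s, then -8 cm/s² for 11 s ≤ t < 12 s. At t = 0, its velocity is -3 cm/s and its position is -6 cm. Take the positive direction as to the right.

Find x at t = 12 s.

-192.5 cm

On each constant-a segment, Δv = aΔt and Δx = v₀Δt + ½aΔt²; chain segment to segment.
0–5 s: v starts -3 cm/s; Δx = -3·5 + ½·-1·5² = -27.5 cm; v ends -8 cm/s.
5–8 s: v starts -8 cm/s; Δx = -8·3 + ½·-11·3² = -73.5 cm; v ends -41 cm/s.
8–11 s: v starts -41 cm/s; Δx = -41·3 + ½·11·3² = -73.5 cm; v ends -8 cm/s.
11–12 s: v starts -8 cm/s; Δx = -8·1 + ½·-8·1² = -12 cm; v ends -16 cm/s.
x(12) = -6 + Σ Δx = -192.5 cm.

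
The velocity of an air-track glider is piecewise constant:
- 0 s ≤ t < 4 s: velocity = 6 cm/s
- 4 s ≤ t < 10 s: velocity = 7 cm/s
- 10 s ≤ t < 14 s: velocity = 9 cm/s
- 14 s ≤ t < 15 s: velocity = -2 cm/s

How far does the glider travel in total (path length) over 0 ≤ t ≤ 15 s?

104 cm

Distance (not displacement) is the total path length: add the absolute areas under v-t.
0–4 s: |6| × 4 = 24 cm
4–10 s: |7| × 6 = 42 cm
10–14 s: |9| × 4 = 36 cm
14–15 s: |-2| × 1 = 2 cm
Total distance = 104 cm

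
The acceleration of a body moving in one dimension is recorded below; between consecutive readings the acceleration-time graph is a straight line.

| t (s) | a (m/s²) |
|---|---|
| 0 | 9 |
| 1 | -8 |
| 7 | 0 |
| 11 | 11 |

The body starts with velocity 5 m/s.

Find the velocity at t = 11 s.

Δv equals the area under the a-t graph; then v = v₀ + Δv.
0–1 s: ½(9 + -8)(1) = 0.5 m/s
1–7 s: ½(-8 + 0)(6) = -24 m/s
7–11 s: ½(0 + 11)(4) = 22 m/s
Δv = -1.5 m/s, so v(11) = 5 + (-1.5) = 3.5 m/s.

3.5 m/s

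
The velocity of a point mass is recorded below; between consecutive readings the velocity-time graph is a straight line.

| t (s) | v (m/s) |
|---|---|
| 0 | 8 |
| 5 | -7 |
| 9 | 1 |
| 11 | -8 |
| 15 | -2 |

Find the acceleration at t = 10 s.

-4.5 m/s²

Acceleration is the slope of the v-t graph on 9–11 s: (-8 − 1)/(11 − 9) = -4.5 m/s².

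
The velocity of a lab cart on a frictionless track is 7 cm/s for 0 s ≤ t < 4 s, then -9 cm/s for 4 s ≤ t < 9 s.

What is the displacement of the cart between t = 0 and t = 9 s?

-17 cm

Net displacement equals the area under the velocity-time graph (areas below the axis count negative).
0–4 s: 7 × 4 = 28 cm
4–9 s: -9 × 5 = -45 cm
Net displacement = -17 cm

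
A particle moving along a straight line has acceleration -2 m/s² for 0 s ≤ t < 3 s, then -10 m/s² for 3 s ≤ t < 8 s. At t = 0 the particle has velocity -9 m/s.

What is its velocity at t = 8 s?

Δv equals the area under the a-t graph; then v = v₀ + Δv.
0–3 s: -2 × 3 = -6 m/s
3–8 s: -10 × 5 = -50 m/s
Δv = -56 m/s, so v(8) = -9 + (-56) = -65 m/s.

-65 m/s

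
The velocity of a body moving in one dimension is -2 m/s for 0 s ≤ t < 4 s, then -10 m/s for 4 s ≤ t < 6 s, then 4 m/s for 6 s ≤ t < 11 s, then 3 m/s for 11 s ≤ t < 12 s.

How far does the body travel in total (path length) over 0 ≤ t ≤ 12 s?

51 m

Distance (not displacement) is the total path length: add the absolute areas under v-t.
0–4 s: |-2| × 4 = 8 m
4–6 s: |-10| × 2 = 20 m
6–11 s: |4| × 5 = 20 m
11–12 s: |3| × 1 = 3 m
Total distance = 51 m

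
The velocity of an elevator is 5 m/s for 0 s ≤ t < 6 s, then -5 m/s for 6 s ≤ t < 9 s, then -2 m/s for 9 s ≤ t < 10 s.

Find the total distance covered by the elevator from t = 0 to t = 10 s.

47 m

Distance (not displacement) is the total path length: add the absolute areas under v-t.
0–6 s: |5| × 6 = 30 m
6–9 s: |-5| × 3 = 15 m
9–10 s: |-2| × 1 = 2 m
Total distance = 47 m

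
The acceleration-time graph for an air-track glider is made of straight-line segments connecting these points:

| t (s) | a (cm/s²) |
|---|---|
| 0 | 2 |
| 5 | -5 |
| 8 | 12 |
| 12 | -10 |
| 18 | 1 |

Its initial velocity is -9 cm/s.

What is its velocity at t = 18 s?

-29 cm/s

Δv equals the area under the a-t graph; then v = v₀ + Δv.
0–5 s: ½(2 + -5)(5) = -7.5 cm/s
5–8 s: ½(-5 + 12)(3) = 10.5 cm/s
8–12 s: ½(12 + -10)(4) = 4 cm/s
12–18 s: ½(-10 + 1)(6) = -27 cm/s
Δv = -20 cm/s, so v(18) = -9 + (-20) = -29 cm/s.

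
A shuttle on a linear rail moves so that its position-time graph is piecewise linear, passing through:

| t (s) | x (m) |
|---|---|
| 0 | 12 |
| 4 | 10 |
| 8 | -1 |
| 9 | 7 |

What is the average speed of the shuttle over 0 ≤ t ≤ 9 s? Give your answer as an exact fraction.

7/3 m/s

Average speed = (total path length)/(elapsed time); on a piecewise-linear x-t graph the path length is Σ|Δx|.
0–4 s: |Δx| = |10 − 12| = 2 m
4–8 s: |Δx| = |-1 − 10| = 11 m
8–9 s: |Δx| = |7 − -1| = 8 m
Total path = 21 m; average speed = 21/9 = 7/3 m/s.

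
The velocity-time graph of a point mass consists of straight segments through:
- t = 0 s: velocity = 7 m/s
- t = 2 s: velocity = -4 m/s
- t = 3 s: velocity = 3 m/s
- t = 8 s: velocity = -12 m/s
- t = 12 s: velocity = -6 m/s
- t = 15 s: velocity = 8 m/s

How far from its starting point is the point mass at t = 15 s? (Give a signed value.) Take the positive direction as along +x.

-53 m

Net displacement equals the area under the velocity-time graph (areas below the axis count negative).
0–2 s: ½(7 + -4)(2) = 3 m
2–3 s: ½(-4 + 3)(1) = -0.5 m
3–8 s: ½(3 + -12)(5) = -22.5 m
8–12 s: ½(-12 + -6)(4) = -36 m
12–15 s: ½(-6 + 8)(3) = 3 m
Net displacement = -53 m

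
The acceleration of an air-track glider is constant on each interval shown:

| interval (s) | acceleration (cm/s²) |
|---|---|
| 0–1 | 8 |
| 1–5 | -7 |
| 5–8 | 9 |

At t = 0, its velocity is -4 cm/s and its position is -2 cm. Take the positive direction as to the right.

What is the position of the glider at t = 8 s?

On each constant-a segment, Δv = aΔt and Δx = v₀Δt + ½aΔt²; chain segment to segment.
0–1 s: v starts -4 cm/s; Δx = -4·1 + ½·8·1² = 0 cm; v ends 4 cm/s.
1–5 s: v starts 4 cm/s; Δx = 4·4 + ½·-7·4² = -40 cm; v ends -24 cm/s.
5–8 s: v starts -24 cm/s; Δx = -24·3 + ½·9·3² = -31.5 cm; v ends 3 cm/s.
x(8) = -2 + Σ Δx = -73.5 cm.

-73.5 cm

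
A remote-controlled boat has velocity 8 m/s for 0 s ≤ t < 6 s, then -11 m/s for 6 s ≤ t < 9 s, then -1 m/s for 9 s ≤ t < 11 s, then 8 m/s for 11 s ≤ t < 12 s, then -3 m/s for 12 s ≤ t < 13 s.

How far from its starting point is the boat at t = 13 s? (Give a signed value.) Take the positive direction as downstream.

18 m

Displacement is the signed area under the v-t curve.
0–6 s: 8 × 6 = 48 m
6–9 s: -11 × 3 = -33 m
9–11 s: -1 × 2 = -2 m
11–12 s: 8 × 1 = 8 m
12–13 s: -3 × 1 = -3 m
Net displacement = 18 m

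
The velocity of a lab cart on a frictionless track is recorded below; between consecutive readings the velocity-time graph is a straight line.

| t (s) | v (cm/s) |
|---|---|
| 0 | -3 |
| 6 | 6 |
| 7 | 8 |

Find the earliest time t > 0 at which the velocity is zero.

v changes sign on 0–6 s (from -3 to 6); the graph is linear there, so v = 0 at t = 0 + (3)·(6 − 0)/(6 − -3) = 2 s.

t = 2 s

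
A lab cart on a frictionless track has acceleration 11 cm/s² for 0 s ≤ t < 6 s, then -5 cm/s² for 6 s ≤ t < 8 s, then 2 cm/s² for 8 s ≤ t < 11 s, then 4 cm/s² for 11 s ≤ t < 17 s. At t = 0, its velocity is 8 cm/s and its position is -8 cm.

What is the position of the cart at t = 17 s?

On each constant-a segment, Δv = aΔt and Δx = v₀Δt + ½aΔt²; chain segment to segment.
0–6 s: v starts 8 cm/s; Δx = 8·6 + ½·11·6² = 246 cm; v ends 74 cm/s.
6–8 s: v starts 74 cm/s; Δx = 74·2 + ½·-5·2² = 138 cm; v ends 64 cm/s.
8–11 s: v starts 64 cm/s; Δx = 64·3 + ½·2·3² = 201 cm; v ends 70 cm/s.
11–17 s: v starts 70 cm/s; Δx = 70·6 + ½·4·6² = 492 cm; v ends 94 cm/s.
x(17) = -8 + Σ Δx = 1069 cm.

1069 cm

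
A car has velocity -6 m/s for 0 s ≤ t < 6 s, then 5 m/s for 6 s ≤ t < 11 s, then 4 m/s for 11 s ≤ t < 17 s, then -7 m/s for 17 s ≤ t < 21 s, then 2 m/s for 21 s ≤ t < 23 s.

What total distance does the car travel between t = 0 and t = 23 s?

117 m

Total distance travelled is ∫|v| dt — sum the magnitudes of each area piece.
0–6 s: |-6| × 6 = 36 m
6–11 s: |5| × 5 = 25 m
11–17 s: |4| × 6 = 24 m
17–21 s: |-7| × 4 = 28 m
21–23 s: |2| × 2 = 4 m
Total distance = 117 m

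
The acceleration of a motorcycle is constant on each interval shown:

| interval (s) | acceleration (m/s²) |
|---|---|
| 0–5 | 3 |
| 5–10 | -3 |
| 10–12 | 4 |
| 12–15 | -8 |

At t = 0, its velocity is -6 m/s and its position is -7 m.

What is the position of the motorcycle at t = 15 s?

-26 m

On each constant-a segment, Δv = aΔt and Δx = v₀Δt + ½aΔt²; chain segment to segment.
0–5 s: v starts -6 m/s; Δx = -6·5 + ½·3·5² = 7.5 m; v ends 9 m/s.
5–10 s: v starts 9 m/s; Δx = 9·5 + ½·-3·5² = 7.5 m; v ends -6 m/s.
10–12 s: v starts -6 m/s; Δx = -6·2 + ½·4·2² = -4 m; v ends 2 m/s.
12–15 s: v starts 2 m/s; Δx = 2·3 + ½·-8·3² = -30 m; v ends -22 m/s.
x(15) = -7 + Σ Δx = -26 m.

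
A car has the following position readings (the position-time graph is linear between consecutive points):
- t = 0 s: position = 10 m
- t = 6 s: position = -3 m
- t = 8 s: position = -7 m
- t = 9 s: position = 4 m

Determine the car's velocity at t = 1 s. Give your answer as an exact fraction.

-13/6 m/s

Velocity is the slope of the x-t graph on 0–6 s: (-3 − 10)/(6 − 0) = -13/6 m/s.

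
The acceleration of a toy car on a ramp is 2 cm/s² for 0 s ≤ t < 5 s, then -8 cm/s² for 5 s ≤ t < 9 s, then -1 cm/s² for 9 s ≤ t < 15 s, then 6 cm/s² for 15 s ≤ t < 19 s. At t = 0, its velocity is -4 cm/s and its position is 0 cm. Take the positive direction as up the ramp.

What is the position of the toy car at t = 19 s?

-289 cm

On each constant-a segment, Δv = aΔt and Δx = v₀Δt + ½aΔt²; chain segment to segment.
0–5 s: v starts -4 cm/s; Δx = -4·5 + ½·2·5² = 5 cm; v ends 6 cm/s.
5–9 s: v starts 6 cm/s; Δx = 6·4 + ½·-8·4² = -40 cm; v ends -26 cm/s.
9–15 s: v starts -26 cm/s; Δx = -26·6 + ½·-1·6² = -174 cm; v ends -32 cm/s.
15–19 s: v starts -32 cm/s; Δx = -32·4 + ½·6·4² = -80 cm; v ends -8 cm/s.
x(19) = 0 + Σ Δx = -289 cm.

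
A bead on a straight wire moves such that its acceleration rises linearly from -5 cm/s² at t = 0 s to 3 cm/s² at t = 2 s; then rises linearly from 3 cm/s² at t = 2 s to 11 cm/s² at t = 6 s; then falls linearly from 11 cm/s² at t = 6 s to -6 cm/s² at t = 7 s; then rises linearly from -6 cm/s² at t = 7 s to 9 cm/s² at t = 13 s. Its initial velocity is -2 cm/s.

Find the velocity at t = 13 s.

Δv equals the area under the a-t graph; then v = v₀ + Δv.
0–2 s: ½(-5 + 3)(2) = -2 cm/s
2–6 s: ½(3 + 11)(4) = 28 cm/s
6–7 s: ½(11 + -6)(1) = 2.5 cm/s
7–13 s: ½(-6 + 9)(6) = 9 cm/s
Δv = 37.5 cm/s, so v(13) = -2 + (37.5) = 35.5 cm/s.

35.5 cm/s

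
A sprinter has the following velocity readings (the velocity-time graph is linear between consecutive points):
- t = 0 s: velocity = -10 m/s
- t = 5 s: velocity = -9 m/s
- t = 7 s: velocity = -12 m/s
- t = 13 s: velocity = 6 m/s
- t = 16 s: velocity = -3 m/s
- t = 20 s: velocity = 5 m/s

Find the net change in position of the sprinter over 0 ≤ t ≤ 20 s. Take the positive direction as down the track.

Displacement is the signed area under the v-t curve.
0–5 s: ½(-10 + -9)(5) = -47.5 m
5–7 s: ½(-9 + -12)(2) = -21 m
7–13 s: ½(-12 + 6)(6) = -18 m
13–16 s: ½(6 + -3)(3) = 4.5 m
16–20 s: ½(-3 + 5)(4) = 4 m
Net displacement = -78 m

-78 m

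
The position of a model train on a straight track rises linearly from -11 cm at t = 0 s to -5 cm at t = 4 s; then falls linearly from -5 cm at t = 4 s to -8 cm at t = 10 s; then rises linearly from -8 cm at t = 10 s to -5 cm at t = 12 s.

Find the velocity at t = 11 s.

Velocity is the slope of the x-t graph on 10–12 s: (-5 − -8)/(12 − 10) = 1.5 cm/s.

1.5 cm/s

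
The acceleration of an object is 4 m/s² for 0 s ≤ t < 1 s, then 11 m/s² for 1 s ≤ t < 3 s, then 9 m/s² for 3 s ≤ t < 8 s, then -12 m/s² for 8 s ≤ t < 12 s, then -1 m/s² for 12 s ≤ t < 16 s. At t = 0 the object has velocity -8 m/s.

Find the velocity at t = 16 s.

11 m/s

Δv equals the area under the a-t graph; then v = v₀ + Δv.
0–1 s: 4 × 1 = 4 m/s
1–3 s: 11 × 2 = 22 m/s
3–8 s: 9 × 5 = 45 m/s
8–12 s: -12 × 4 = -48 m/s
12–16 s: -1 × 4 = -4 m/s
Δv = 19 m/s, so v(16) = -8 + (19) = 11 m/s.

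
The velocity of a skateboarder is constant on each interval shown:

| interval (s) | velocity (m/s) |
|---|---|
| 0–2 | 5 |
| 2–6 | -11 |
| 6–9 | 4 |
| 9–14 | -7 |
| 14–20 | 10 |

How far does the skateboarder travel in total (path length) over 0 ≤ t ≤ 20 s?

161 m

Total distance travelled is ∫|v| dt — sum the magnitudes of each area piece.
0–2 s: |5| × 2 = 10 m
2–6 s: |-11| × 4 = 44 m
6–9 s: |4| × 3 = 12 m
9–14 s: |-7| × 5 = 35 m
14–20 s: |10| × 6 = 60 m
Total distance = 161 m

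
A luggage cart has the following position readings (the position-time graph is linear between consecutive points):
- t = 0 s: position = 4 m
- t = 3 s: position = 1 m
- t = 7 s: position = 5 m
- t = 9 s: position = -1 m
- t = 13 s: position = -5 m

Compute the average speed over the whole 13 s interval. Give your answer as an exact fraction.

17/13 m/s

Average speed = (total path length)/(elapsed time); on a piecewise-linear x-t graph the path length is Σ|Δx|.
0–3 s: |Δx| = |1 − 4| = 3 m
3–7 s: |Δx| = |5 − 1| = 4 m
7–9 s: |Δx| = |-1 − 5| = 6 m
9–13 s: |Δx| = |-5 − -1| = 4 m
Total path = 17 m; average speed = 17/13 = 17/13 m/s.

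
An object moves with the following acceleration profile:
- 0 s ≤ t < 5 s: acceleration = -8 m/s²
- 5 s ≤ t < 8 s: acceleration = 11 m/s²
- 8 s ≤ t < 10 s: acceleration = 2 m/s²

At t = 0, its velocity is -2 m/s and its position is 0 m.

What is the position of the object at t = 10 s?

On each constant-a segment, Δv = aΔt and Δx = v₀Δt + ½aΔt²; chain segment to segment.
0–5 s: v starts -2 m/s; Δx = -2·5 + ½·-8·5² = -110 m; v ends -42 m/s.
5–8 s: v starts -42 m/s; Δx = -42·3 + ½·11·3² = -76.5 m; v ends -9 m/s.
8–10 s: v starts -9 m/s; Δx = -9·2 + ½·2·2² = -14 m; v ends -5 m/s.
x(10) = 0 + Σ Δx = -200.5 m.

-200.5 m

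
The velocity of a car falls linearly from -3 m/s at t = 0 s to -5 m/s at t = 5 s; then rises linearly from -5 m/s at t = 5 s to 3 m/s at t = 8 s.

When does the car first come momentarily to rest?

v changes sign on 5–8 s (from -5 to 3); the graph is linear there, so v = 0 at t = 5 + (5)·(8 − 5)/(3 − -5) = 6.875 s.

t = 6.875 s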